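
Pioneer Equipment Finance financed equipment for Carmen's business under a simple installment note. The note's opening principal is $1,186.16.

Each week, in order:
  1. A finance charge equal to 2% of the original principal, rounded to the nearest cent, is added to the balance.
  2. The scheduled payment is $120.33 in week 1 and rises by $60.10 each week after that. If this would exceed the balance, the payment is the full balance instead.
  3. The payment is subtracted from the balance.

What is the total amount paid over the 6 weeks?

$1,328.48

Week 1: $1,186.16 +$23.72 interest = $1,209.88; pay $120.33 → $1,089.55
Week 2: $1,089.55 +$23.72 interest = $1,113.27; pay $180.43 → $932.84
Week 3: $932.84 +$23.72 interest = $956.56; pay $240.53 → $716.03
Week 4: $716.03 +$23.72 interest = $739.75; pay $300.63 → $439.12
Week 5: $439.12 +$23.72 interest = $462.84; pay $360.73 → $102.11
Week 6: $102.11 +$23.72 interest = $125.83; pay $125.83 → $0.00
Total paid: $1,328.48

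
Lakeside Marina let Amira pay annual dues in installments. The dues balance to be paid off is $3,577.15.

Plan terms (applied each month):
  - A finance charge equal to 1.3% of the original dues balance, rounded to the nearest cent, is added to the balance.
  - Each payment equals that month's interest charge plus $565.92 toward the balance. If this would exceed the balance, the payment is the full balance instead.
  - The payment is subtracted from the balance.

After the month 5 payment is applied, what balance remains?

$747.55

Month 1: opening $3,577.15; interest $46.50 → $3,623.65; payment $612.42; balance $3,011.23
Month 2: opening $3,011.23; interest $46.50 → $3,057.73; payment $612.42; balance $2,445.31
Month 3: opening $2,445.31; interest $46.50 → $2,491.81; payment $612.42; balance $1,879.39
Month 4: opening $1,879.39; interest $46.50 → $1,925.89; payment $612.42; balance $1,313.47
Month 5: opening $1,313.47; interest $46.50 → $1,359.97; payment $612.42; balance $747.55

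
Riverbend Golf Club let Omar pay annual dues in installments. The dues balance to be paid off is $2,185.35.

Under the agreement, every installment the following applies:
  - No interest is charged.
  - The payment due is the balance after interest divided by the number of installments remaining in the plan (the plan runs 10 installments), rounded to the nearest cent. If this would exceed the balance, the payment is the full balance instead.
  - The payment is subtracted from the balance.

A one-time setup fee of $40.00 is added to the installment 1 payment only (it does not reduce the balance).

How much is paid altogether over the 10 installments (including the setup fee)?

$2,225.35

# | Opening | Payment | Fee | End bal
1 | $2,185.35 | $218.54 | $40.00 | $1,966.81
2 | $1,966.81 | $218.53 | — | $1,748.28
3 | $1,748.28 | $218.54 | — | $1,529.74
4 | $1,529.74 | $218.53 | — | $1,311.21
5 | $1,311.21 | $218.54 | — | $1,092.67
6 | $1,092.67 | $218.53 | — | $874.14
7 | $874.14 | $218.54 | — | $655.60
8 | $655.60 | $218.53 | — | $437.07
9 | $437.07 | $218.54 | — | $218.53
10 | $218.53 | $218.53 | — | $0.00
Total paid: $2,225.35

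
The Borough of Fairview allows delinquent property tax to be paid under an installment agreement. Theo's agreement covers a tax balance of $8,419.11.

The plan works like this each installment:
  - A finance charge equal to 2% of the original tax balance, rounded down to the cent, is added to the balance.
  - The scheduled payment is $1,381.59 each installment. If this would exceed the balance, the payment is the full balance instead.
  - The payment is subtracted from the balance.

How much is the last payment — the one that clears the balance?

# | Opening | Interest | Payment | End bal
1 | $8,419.11 | $168.38 | $1,381.59 | $7,205.90
2 | $7,205.90 | $168.38 | $1,381.59 | $5,992.69
3 | $5,992.69 | $168.38 | $1,381.59 | $4,779.48
4 | $4,779.48 | $168.38 | $1,381.59 | $3,566.27
5 | $3,566.27 | $168.38 | $1,381.59 | $2,353.06
6 | $2,353.06 | $168.38 | $1,381.59 | $1,139.85
7 | $1,139.85 | $168.38 | $1,308.23 | $0.00

$1,308.23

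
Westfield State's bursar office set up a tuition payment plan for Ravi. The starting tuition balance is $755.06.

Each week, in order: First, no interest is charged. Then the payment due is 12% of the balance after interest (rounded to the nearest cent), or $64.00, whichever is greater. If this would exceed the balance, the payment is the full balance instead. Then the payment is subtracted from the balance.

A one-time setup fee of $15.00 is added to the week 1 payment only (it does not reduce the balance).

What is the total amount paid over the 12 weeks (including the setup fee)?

$770.06

# | Opening | Payment | Fee | End bal
1 | $755.06 | $90.61 | $15.00 | $664.45
2 | $664.45 | $79.73 | — | $584.72
3 | $584.72 | $70.17 | — | $514.55
4 | $514.55 | $64.00 | — | $450.55
5 | $450.55 | $64.00 | — | $386.55
6 | $386.55 | $64.00 | — | $322.55
7 | $322.55 | $64.00 | — | $258.55
8 | $258.55 | $64.00 | — | $194.55
9 | $194.55 | $64.00 | — | $130.55
10 | $130.55 | $64.00 | — | $66.55
11 | $66.55 | $64.00 | — | $2.55
12 | $2.55 | $2.55 | — | $0.00
Total paid: $770.06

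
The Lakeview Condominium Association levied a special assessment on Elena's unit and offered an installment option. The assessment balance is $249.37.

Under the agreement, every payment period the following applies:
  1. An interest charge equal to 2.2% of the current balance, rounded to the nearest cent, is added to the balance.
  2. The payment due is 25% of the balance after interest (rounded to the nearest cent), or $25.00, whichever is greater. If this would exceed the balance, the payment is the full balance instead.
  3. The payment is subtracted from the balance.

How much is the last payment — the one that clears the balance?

# | Opening | Interest | Payment | End bal
1 | $249.37 | $5.49 | $63.72 | $191.14
2 | $191.14 | $4.21 | $48.84 | $146.51
3 | $146.51 | $3.22 | $37.43 | $112.30
4 | $112.30 | $2.47 | $28.69 | $86.08
5 | $86.08 | $1.89 | $25.00 | $62.97
6 | $62.97 | $1.39 | $25.00 | $39.36
7 | $39.36 | $0.87 | $25.00 | $15.23
8 | $15.23 | $0.34 | $15.57 | $0.00

$15.57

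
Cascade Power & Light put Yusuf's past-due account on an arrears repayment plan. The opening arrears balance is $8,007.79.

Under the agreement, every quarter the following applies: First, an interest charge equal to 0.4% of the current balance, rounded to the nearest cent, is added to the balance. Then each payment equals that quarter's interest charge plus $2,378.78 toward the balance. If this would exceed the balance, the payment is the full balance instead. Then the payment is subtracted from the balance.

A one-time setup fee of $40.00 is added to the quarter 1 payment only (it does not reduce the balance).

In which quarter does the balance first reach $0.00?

4

Quarter 1: opening $8,007.79; interest $32.03 → $8,039.82; payment $2,410.81 (+ $40.00 fee); balance $5,629.01
Quarter 2: opening $5,629.01; interest $22.52 → $5,651.53; payment $2,401.30; balance $3,250.23
Quarter 3: opening $3,250.23; interest $13.00 → $3,263.23; payment $2,391.78; balance $871.45
Quarter 4: opening $871.45; interest $3.49 → $874.94; payment $874.94; balance $0.00
Balance reaches $0.00 in quarter 4.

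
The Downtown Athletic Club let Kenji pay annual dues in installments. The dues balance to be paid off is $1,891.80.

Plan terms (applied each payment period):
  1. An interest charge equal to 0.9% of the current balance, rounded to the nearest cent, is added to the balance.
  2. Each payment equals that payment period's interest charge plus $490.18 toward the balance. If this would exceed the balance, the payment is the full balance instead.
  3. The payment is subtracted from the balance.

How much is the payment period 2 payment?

Payment period 1: $1,891.80 +$17.03 interest = $1,908.83; pay $507.21 → $1,401.62
Payment period 2: $1,401.62 +$12.61 interest = $1,414.23; pay $502.79 → $911.44

$502.79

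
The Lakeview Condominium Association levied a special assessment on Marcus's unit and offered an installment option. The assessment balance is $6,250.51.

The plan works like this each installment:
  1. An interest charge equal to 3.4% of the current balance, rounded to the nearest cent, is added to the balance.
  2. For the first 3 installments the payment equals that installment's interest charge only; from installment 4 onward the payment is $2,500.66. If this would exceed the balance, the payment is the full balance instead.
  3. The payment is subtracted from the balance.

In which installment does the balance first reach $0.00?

6

# | Opening | Interest | Payment | End bal
1 | $6,250.51 | $212.52 | $212.52 | $6,250.51
2 | $6,250.51 | $212.52 | $212.52 | $6,250.51
3 | $6,250.51 | $212.52 | $212.52 | $6,250.51
4 | $6,250.51 | $212.52 | $2,500.66 | $3,962.37
5 | $3,962.37 | $134.72 | $2,500.66 | $1,596.43
6 | $1,596.43 | $54.28 | $1,650.71 | $0.00
Balance reaches $0.00 in installment 6.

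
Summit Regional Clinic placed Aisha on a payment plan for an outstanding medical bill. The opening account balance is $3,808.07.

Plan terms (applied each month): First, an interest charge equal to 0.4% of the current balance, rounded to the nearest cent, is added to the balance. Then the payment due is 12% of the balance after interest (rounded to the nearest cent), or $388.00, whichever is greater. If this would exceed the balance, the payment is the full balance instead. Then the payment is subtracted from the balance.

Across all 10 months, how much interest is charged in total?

$81.36

Month 1: $3,808.07 +$15.23 interest = $3,823.30; pay $458.80 → $3,364.50
Month 2: $3,364.50 +$13.46 interest = $3,377.96; pay $405.36 → $2,972.60
Month 3: $2,972.60 +$11.89 interest = $2,984.49; pay $388.00 → $2,596.49
Month 4: $2,596.49 +$10.39 interest = $2,606.88; pay $388.00 → $2,218.88
Month 5: $2,218.88 +$8.88 interest = $2,227.76; pay $388.00 → $1,839.76
Month 6: $1,839.76 +$7.36 interest = $1,847.12; pay $388.00 → $1,459.12
Month 7: $1,459.12 +$5.84 interest = $1,464.96; pay $388.00 → $1,076.96
Month 8: $1,076.96 +$4.31 interest = $1,081.27; pay $388.00 → $693.27
Month 9: $693.27 +$2.77 interest = $696.04; pay $388.00 → $308.04
Month 10: $308.04 +$1.23 interest = $309.27; pay $309.27 → $0.00
Total interest: $15.23 + $13.46 + $11.89 + $10.39 + $8.88 + $7.36 + $5.84 + $4.31 + $2.77 + $1.23 = $81.36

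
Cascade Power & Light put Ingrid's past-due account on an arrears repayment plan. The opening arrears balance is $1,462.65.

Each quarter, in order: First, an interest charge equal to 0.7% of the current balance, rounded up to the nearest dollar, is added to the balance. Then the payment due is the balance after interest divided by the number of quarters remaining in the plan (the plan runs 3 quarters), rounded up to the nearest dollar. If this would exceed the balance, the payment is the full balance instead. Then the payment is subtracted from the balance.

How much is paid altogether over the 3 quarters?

$1,484.65

Quarter 1: opening $1,462.65; interest $11.00 → $1,473.65; payment $492.00; balance $981.65
Quarter 2: opening $981.65; interest $7.00 → $988.65; payment $495.00; balance $493.65
Quarter 3: opening $493.65; interest $4.00 → $497.65; payment $497.65; balance $0.00
Total paid: $1,484.65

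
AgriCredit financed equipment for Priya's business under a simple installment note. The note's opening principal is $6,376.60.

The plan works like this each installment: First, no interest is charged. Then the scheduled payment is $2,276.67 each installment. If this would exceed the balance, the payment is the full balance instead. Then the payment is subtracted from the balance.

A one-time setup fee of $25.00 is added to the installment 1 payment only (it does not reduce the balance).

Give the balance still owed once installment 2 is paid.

Installment 1: opening $6,376.60; payment $2,276.67 (+ $25.00 fee); balance $4,099.93
Installment 2: opening $4,099.93; payment $2,276.67; balance $1,823.26

$1,823.26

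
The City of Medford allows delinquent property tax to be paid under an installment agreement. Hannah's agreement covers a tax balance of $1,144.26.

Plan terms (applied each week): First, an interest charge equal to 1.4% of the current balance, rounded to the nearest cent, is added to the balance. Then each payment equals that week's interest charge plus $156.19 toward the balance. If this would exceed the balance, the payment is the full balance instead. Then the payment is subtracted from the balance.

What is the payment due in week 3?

Week 1: $1,144.26 +$16.02 interest = $1,160.28; pay $172.21 → $988.07
Week 2: $988.07 +$13.83 interest = $1,001.90; pay $170.02 → $831.88
Week 3: $831.88 +$11.65 interest = $843.53; pay $167.84 → $675.69

$167.84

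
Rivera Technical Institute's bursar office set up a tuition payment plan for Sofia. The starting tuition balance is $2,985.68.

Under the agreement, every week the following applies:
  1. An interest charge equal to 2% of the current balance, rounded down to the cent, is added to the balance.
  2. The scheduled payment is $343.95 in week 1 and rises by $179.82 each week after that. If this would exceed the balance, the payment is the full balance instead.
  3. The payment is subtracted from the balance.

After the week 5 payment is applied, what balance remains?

# | Opening | Interest | Payment | End bal
1 | $2,985.68 | $59.71 | $343.95 | $2,701.44
2 | $2,701.44 | $54.02 | $523.77 | $2,231.69
3 | $2,231.69 | $44.63 | $703.59 | $1,572.73
4 | $1,572.73 | $31.45 | $883.41 | $720.77
5 | $720.77 | $14.41 | $735.18 | $0.00

$0.00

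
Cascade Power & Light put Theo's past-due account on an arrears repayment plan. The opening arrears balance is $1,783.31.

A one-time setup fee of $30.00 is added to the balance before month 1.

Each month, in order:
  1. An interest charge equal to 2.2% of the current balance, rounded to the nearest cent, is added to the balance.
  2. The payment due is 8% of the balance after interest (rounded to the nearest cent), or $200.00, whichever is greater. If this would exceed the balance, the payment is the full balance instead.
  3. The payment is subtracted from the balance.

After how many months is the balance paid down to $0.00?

11

Month 1: $1,813.31 +$39.89 interest = $1,853.20; pay $200.00 → $1,653.20
Month 2: $1,653.20 +$36.37 interest = $1,689.57; pay $200.00 → $1,489.57
Month 3: $1,489.57 +$32.77 interest = $1,522.34; pay $200.00 → $1,322.34
Month 4: $1,322.34 +$29.09 interest = $1,351.43; pay $200.00 → $1,151.43
Month 5: $1,151.43 +$25.33 interest = $1,176.76; pay $200.00 → $976.76
Month 6: $976.76 +$21.49 interest = $998.25; pay $200.00 → $798.25
Month 7: $798.25 +$17.56 interest = $815.81; pay $200.00 → $615.81
Month 8: $615.81 +$13.55 interest = $629.36; pay $200.00 → $429.36
Month 9: $429.36 +$9.45 interest = $438.81; pay $200.00 → $238.81
Month 10: $238.81 +$5.25 interest = $244.06; pay $200.00 → $44.06
Month 11: $44.06 +$0.97 interest = $45.03; pay $45.03 → $0.00
Balance reaches $0.00 in month 11.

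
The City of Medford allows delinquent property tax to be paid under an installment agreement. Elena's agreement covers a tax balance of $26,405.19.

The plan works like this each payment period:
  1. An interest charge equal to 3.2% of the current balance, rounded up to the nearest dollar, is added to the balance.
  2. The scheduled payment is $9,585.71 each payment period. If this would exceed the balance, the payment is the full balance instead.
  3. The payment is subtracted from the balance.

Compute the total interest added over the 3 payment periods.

Payment period 1: $26,405.19 +$845.00 interest = $27,250.19; pay $9,585.71 → $17,664.48
Payment period 2: $17,664.48 +$566.00 interest = $18,230.48; pay $9,585.71 → $8,644.77
Payment period 3: $8,644.77 +$277.00 interest = $8,921.77; pay $8,921.77 → $0.00
Total interest: $845.00 + $566.00 + $277.00 = $1,688.00

$1,688.00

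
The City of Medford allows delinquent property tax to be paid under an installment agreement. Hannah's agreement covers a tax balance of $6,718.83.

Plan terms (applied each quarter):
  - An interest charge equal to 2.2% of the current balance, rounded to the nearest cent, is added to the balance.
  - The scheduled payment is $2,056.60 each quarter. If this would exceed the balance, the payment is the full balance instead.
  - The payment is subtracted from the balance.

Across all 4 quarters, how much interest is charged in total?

$335.57

Quarter 1: opening $6,718.83; interest $147.81 → $6,866.64; payment $2,056.60; balance $4,810.04
Quarter 2: opening $4,810.04; interest $105.82 → $4,915.86; payment $2,056.60; balance $2,859.26
Quarter 3: opening $2,859.26; interest $62.90 → $2,922.16; payment $2,056.60; balance $865.56
Quarter 4: opening $865.56; interest $19.04 → $884.60; payment $884.60; balance $0.00
Total interest: $147.81 + $105.82 + $62.90 + $19.04 = $335.57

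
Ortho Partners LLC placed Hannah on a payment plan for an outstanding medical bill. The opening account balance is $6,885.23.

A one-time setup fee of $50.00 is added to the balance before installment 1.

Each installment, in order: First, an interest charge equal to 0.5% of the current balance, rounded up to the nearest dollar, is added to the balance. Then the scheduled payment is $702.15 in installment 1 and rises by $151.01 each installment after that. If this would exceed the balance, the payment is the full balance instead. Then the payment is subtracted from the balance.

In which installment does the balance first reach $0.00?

7

Installment 1: $6,935.23 +$35.00 interest = $6,970.23; pay $702.15 → $6,268.08
Installment 2: $6,268.08 +$32.00 interest = $6,300.08; pay $853.16 → $5,446.92
Installment 3: $5,446.92 +$28.00 interest = $5,474.92; pay $1,004.17 → $4,470.75
Installment 4: $4,470.75 +$23.00 interest = $4,493.75; pay $1,155.18 → $3,338.57
Installment 5: $3,338.57 +$17.00 interest = $3,355.57; pay $1,306.19 → $2,049.38
Installment 6: $2,049.38 +$11.00 interest = $2,060.38; pay $1,457.20 → $603.18
Installment 7: $603.18 +$4.00 interest = $607.18; pay $607.18 → $0.00
Balance reaches $0.00 in installment 7.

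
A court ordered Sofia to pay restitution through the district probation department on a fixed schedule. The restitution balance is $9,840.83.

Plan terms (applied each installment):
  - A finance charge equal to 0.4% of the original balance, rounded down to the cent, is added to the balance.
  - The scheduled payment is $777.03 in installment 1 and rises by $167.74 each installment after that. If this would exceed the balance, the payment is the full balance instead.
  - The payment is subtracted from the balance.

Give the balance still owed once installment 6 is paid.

$2,898.71

# | Opening | Interest | Payment | End bal
1 | $9,840.83 | $39.36 | $777.03 | $9,103.16
2 | $9,103.16 | $39.36 | $944.77 | $8,197.75
3 | $8,197.75 | $39.36 | $1,112.51 | $7,124.60
4 | $7,124.60 | $39.36 | $1,280.25 | $5,883.71
5 | $5,883.71 | $39.36 | $1,447.99 | $4,475.08
6 | $4,475.08 | $39.36 | $1,615.73 | $2,898.71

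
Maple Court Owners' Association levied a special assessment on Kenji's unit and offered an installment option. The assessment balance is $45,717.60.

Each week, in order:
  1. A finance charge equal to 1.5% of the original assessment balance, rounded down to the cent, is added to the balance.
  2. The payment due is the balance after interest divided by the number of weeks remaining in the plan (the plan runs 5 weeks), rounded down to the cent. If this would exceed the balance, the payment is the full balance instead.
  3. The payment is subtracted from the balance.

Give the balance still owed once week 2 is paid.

Week 1: $45,717.60 +$685.76 interest = $46,403.36; pay $9,280.67 → $37,122.69
Week 2: $37,122.69 +$685.76 interest = $37,808.45; pay $9,452.11 → $28,356.34

$28,356.34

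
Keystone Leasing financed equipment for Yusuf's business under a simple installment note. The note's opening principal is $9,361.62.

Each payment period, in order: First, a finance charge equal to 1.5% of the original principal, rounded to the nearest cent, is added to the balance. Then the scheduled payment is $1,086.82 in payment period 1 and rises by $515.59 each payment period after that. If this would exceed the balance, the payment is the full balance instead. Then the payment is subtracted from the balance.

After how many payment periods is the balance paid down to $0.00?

Payment period 1: opening $9,361.62; interest $140.42 → $9,502.04; payment $1,086.82; balance $8,415.22
Payment period 2: opening $8,415.22; interest $140.42 → $8,555.64; payment $1,602.41; balance $6,953.23
Payment period 3: opening $6,953.23; interest $140.42 → $7,093.65; payment $2,118.00; balance $4,975.65
Payment period 4: opening $4,975.65; interest $140.42 → $5,116.07; payment $2,633.59; balance $2,482.48
Payment period 5: opening $2,482.48; interest $140.42 → $2,622.90; payment $2,622.90; balance $0.00
Balance reaches $0.00 in payment period 5.

5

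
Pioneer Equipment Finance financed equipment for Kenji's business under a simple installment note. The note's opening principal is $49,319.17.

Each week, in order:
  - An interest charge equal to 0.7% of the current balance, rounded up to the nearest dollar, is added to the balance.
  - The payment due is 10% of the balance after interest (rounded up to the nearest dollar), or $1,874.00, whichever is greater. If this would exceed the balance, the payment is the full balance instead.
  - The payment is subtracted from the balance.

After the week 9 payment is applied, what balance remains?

Week 1: $49,319.17 +$346.00 interest = $49,665.17; pay $4,967.00 → $44,698.17
Week 2: $44,698.17 +$313.00 interest = $45,011.17; pay $4,502.00 → $40,509.17
Week 3: $40,509.17 +$284.00 interest = $40,793.17; pay $4,080.00 → $36,713.17
Week 4: $36,713.17 +$257.00 interest = $36,970.17; pay $3,698.00 → $33,272.17
Week 5: $33,272.17 +$233.00 interest = $33,505.17; pay $3,351.00 → $30,154.17
Week 6: $30,154.17 +$212.00 interest = $30,366.17; pay $3,037.00 → $27,329.17
Week 7: $27,329.17 +$192.00 interest = $27,521.17; pay $2,753.00 → $24,768.17
Week 8: $24,768.17 +$174.00 interest = $24,942.17; pay $2,495.00 → $22,447.17
Week 9: $22,447.17 +$158.00 interest = $22,605.17; pay $2,261.00 → $20,344.17

$20,344.17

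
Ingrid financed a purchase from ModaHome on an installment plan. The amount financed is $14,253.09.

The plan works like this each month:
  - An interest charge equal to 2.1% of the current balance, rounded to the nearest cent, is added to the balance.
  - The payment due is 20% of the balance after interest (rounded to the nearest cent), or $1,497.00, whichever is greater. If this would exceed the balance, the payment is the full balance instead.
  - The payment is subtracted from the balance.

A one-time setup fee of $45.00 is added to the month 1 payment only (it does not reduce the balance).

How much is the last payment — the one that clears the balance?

$729.80

Month 1: opening $14,253.09; interest $299.31 → $14,552.40; payment $2,910.48 (+ $45.00 fee); balance $11,641.92
Month 2: opening $11,641.92; interest $244.48 → $11,886.40; payment $2,377.28; balance $9,509.12
Month 3: opening $9,509.12; interest $199.69 → $9,708.81; payment $1,941.76; balance $7,767.05
Month 4: opening $7,767.05; interest $163.11 → $7,930.16; payment $1,586.03; balance $6,344.13
Month 5: opening $6,344.13; interest $133.23 → $6,477.36; payment $1,497.00; balance $4,980.36
Month 6: opening $4,980.36; interest $104.59 → $5,084.95; payment $1,497.00; balance $3,587.95
Month 7: opening $3,587.95; interest $75.35 → $3,663.30; payment $1,497.00; balance $2,166.30
Month 8: opening $2,166.30; interest $45.49 → $2,211.79; payment $1,497.00; balance $714.79
Month 9: opening $714.79; interest $15.01 → $729.80; payment $729.80; balance $0.00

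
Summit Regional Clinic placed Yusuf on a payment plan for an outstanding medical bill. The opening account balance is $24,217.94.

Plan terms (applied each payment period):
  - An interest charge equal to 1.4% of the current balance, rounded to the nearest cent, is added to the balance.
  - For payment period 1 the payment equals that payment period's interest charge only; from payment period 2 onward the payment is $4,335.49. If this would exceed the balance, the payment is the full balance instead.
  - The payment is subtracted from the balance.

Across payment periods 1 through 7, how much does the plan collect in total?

Payment period 1: $24,217.94 +$339.05 interest = $24,556.99; pay $339.05 → $24,217.94
Payment period 2: $24,217.94 +$339.05 interest = $24,556.99; pay $4,335.49 → $20,221.50
Payment period 3: $20,221.50 +$283.10 interest = $20,504.60; pay $4,335.49 → $16,169.11
Payment period 4: $16,169.11 +$226.37 interest = $16,395.48; pay $4,335.49 → $12,059.99
Payment period 5: $12,059.99 +$168.84 interest = $12,228.83; pay $4,335.49 → $7,893.34
Payment period 6: $7,893.34 +$110.51 interest = $8,003.85; pay $4,335.49 → $3,668.36
Payment period 7: $3,668.36 +$51.36 interest = $3,719.72; pay $3,719.72 → $0.00
Total paid: $25,736.22

$25,736.22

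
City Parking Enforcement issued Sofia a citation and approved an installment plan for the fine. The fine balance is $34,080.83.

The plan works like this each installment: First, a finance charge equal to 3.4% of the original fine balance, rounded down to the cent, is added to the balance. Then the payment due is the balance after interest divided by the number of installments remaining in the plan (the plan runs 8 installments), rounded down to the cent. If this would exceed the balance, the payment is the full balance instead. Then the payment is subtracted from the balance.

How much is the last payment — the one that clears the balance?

$7,409.40

# | Opening | Interest | Payment | End bal
1 | $34,080.83 | $1,158.74 | $4,404.94 | $30,834.63
2 | $30,834.63 | $1,158.74 | $4,570.48 | $27,422.89
3 | $27,422.89 | $1,158.74 | $4,763.60 | $23,818.03
4 | $23,818.03 | $1,158.74 | $4,995.35 | $19,981.42
5 | $19,981.42 | $1,158.74 | $5,285.04 | $15,855.12
6 | $15,855.12 | $1,158.74 | $5,671.28 | $11,342.58
7 | $11,342.58 | $1,158.74 | $6,250.66 | $6,250.66
8 | $6,250.66 | $1,158.74 | $7,409.40 | $0.00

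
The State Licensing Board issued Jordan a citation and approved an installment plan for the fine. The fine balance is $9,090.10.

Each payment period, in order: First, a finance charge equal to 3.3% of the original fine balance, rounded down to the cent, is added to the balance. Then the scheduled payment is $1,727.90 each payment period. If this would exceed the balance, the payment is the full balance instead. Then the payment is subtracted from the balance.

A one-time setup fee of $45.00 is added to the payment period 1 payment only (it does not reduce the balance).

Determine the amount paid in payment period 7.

Payment period 1: $9,090.10 +$299.97 interest = $9,390.07; pay $1,727.90 (+ $45.00 fee) → $7,662.17
Payment period 2: $7,662.17 +$299.97 interest = $7,962.14; pay $1,727.90 → $6,234.24
Payment period 3: $6,234.24 +$299.97 interest = $6,534.21; pay $1,727.90 → $4,806.31
Payment period 4: $4,806.31 +$299.97 interest = $5,106.28; pay $1,727.90 → $3,378.38
Payment period 5: $3,378.38 +$299.97 interest = $3,678.35; pay $1,727.90 → $1,950.45
Payment period 6: $1,950.45 +$299.97 interest = $2,250.42; pay $1,727.90 → $522.52
Payment period 7: $522.52 +$299.97 interest = $822.49; pay $822.49 → $0.00

$822.49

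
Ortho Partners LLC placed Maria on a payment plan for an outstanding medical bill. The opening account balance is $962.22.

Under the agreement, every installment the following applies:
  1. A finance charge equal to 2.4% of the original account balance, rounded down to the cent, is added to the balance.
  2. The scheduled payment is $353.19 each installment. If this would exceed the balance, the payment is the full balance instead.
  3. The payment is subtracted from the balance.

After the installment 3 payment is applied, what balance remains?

Installment 1: opening $962.22; interest $23.09 → $985.31; payment $353.19; balance $632.12
Installment 2: opening $632.12; interest $23.09 → $655.21; payment $353.19; balance $302.02
Installment 3: opening $302.02; interest $23.09 → $325.11; payment $325.11; balance $0.00

$0.00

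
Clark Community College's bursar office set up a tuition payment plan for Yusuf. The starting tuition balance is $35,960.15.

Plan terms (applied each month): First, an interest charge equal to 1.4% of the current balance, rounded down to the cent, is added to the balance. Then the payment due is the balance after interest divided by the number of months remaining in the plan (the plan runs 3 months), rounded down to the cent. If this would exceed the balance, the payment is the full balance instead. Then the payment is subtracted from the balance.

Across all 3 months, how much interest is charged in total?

$1,016.30

Month 1: $35,960.15 +$503.44 interest = $36,463.59; pay $12,154.53 → $24,309.06
Month 2: $24,309.06 +$340.32 interest = $24,649.38; pay $12,324.69 → $12,324.69
Month 3: $12,324.69 +$172.54 interest = $12,497.23; pay $12,497.23 → $0.00
Total interest: $503.44 + $340.32 + $172.54 = $1,016.30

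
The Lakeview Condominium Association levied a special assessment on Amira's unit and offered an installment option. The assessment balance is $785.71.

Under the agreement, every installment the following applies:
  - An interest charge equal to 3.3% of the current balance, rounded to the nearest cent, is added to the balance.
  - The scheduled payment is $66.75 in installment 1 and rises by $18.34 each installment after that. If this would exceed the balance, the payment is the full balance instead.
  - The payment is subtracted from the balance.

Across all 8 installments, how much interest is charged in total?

Installment 1: opening $785.71; interest $25.93 → $811.64; payment $66.75; balance $744.89
Installment 2: opening $744.89; interest $24.58 → $769.47; payment $85.09; balance $684.38
Installment 3: opening $684.38; interest $22.58 → $706.96; payment $103.43; balance $603.53
Installment 4: opening $603.53; interest $19.92 → $623.45; payment $121.77; balance $501.68
Installment 5: opening $501.68; interest $16.56 → $518.24; payment $140.11; balance $378.13
Installment 6: opening $378.13; interest $12.48 → $390.61; payment $158.45; balance $232.16
Installment 7: opening $232.16; interest $7.66 → $239.82; payment $176.79; balance $63.03
Installment 8: opening $63.03; interest $2.08 → $65.11; payment $65.11; balance $0.00
Total interest: $25.93 + $24.58 + $22.58 + $19.92 + $16.56 + $12.48 + $7.66 + $2.08 = $131.79

$131.79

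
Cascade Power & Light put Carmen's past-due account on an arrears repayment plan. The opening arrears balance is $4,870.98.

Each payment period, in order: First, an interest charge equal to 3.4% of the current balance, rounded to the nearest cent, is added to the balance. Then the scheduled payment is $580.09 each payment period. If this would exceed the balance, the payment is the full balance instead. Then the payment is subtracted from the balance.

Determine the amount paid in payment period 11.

# | Opening | Interest | Payment | End bal
1 | $4,870.98 | $165.61 | $580.09 | $4,456.50
2 | $4,456.50 | $151.52 | $580.09 | $4,027.93
3 | $4,027.93 | $136.95 | $580.09 | $3,584.79
4 | $3,584.79 | $121.88 | $580.09 | $3,126.58
5 | $3,126.58 | $106.30 | $580.09 | $2,652.79
6 | $2,652.79 | $90.19 | $580.09 | $2,162.89
7 | $2,162.89 | $73.54 | $580.09 | $1,656.34
8 | $1,656.34 | $56.32 | $580.09 | $1,132.57
9 | $1,132.57 | $38.51 | $580.09 | $590.99
10 | $590.99 | $20.09 | $580.09 | $30.99
11 | $30.99 | $1.05 | $32.04 | $0.00

$32.04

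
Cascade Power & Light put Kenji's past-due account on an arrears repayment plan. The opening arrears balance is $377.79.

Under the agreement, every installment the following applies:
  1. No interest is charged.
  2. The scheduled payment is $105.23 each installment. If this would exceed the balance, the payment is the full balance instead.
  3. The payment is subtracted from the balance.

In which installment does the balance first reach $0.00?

4

# | Opening | Payment | End bal
1 | $377.79 | $105.23 | $272.56
2 | $272.56 | $105.23 | $167.33
3 | $167.33 | $105.23 | $62.10
4 | $62.10 | $62.10 | $0.00
Balance reaches $0.00 in installment 4.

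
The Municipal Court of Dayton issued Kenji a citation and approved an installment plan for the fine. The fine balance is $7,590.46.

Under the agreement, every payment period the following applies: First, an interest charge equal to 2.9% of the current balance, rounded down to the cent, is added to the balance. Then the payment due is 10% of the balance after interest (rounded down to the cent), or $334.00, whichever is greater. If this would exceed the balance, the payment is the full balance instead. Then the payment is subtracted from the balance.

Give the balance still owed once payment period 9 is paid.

# | Opening | Interest | Payment | End bal
1 | $7,590.46 | $220.12 | $781.05 | $7,029.53
2 | $7,029.53 | $203.85 | $723.33 | $6,510.05
3 | $6,510.05 | $188.79 | $669.88 | $6,028.96
4 | $6,028.96 | $174.83 | $620.37 | $5,583.42
5 | $5,583.42 | $161.91 | $574.53 | $5,170.80
6 | $5,170.80 | $149.95 | $532.07 | $4,788.68
7 | $4,788.68 | $138.87 | $492.75 | $4,434.80
8 | $4,434.80 | $128.60 | $456.34 | $4,107.06
9 | $4,107.06 | $119.10 | $422.61 | $3,803.55

$3,803.55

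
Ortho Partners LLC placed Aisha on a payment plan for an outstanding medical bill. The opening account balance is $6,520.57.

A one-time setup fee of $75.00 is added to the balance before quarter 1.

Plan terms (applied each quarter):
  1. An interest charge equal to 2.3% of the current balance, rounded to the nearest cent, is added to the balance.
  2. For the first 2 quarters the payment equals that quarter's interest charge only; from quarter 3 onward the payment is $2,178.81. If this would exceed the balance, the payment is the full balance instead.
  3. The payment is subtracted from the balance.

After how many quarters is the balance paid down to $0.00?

Quarter 1: $6,595.57 +$151.70 interest = $6,747.27; pay $151.70 → $6,595.57
Quarter 2: $6,595.57 +$151.70 interest = $6,747.27; pay $151.70 → $6,595.57
Quarter 3: $6,595.57 +$151.70 interest = $6,747.27; pay $2,178.81 → $4,568.46
Quarter 4: $4,568.46 +$105.07 interest = $4,673.53; pay $2,178.81 → $2,494.72
Quarter 5: $2,494.72 +$57.38 interest = $2,552.10; pay $2,178.81 → $373.29
Quarter 6: $373.29 +$8.59 interest = $381.88; pay $381.88 → $0.00
Balance reaches $0.00 in quarter 6.

6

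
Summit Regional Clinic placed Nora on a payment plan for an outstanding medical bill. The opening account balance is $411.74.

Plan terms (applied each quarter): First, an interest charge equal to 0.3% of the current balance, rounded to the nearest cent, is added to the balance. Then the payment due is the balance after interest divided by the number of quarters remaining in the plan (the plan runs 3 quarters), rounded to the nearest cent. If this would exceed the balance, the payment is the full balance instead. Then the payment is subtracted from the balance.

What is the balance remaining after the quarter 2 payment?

Quarter 1: opening $411.74; interest $1.24 → $412.98; payment $137.66; balance $275.32
Quarter 2: opening $275.32; interest $0.83 → $276.15; payment $138.08; balance $138.07

$138.07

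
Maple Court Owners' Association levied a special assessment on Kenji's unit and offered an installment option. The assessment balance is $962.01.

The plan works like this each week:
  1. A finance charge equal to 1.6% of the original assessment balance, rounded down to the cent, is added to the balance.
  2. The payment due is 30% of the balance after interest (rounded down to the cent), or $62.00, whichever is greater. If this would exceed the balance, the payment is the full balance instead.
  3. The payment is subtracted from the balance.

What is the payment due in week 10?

$20.44

Week 1: opening $962.01; interest $15.39 → $977.40; payment $293.22; balance $684.18
Week 2: opening $684.18; interest $15.39 → $699.57; payment $209.87; balance $489.70
Week 3: opening $489.70; interest $15.39 → $505.09; payment $151.52; balance $353.57
Week 4: opening $353.57; interest $15.39 → $368.96; payment $110.68; balance $258.28
Week 5: opening $258.28; interest $15.39 → $273.67; payment $82.10; balance $191.57
Week 6: opening $191.57; interest $15.39 → $206.96; payment $62.08; balance $144.88
Week 7: opening $144.88; interest $15.39 → $160.27; payment $62.00; balance $98.27
Week 8: opening $98.27; interest $15.39 → $113.66; payment $62.00; balance $51.66
Week 9: opening $51.66; interest $15.39 → $67.05; payment $62.00; balance $5.05
Week 10: opening $5.05; interest $15.39 → $20.44; payment $20.44; balance $0.00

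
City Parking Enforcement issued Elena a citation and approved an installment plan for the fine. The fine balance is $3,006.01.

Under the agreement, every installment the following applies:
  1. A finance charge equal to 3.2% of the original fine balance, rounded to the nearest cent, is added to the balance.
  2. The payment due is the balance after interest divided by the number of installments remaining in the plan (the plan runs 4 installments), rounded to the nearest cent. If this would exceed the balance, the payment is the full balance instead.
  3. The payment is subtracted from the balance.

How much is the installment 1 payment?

$775.55

# | Opening | Interest | Payment | End bal
1 | $3,006.01 | $96.19 | $775.55 | $2,326.65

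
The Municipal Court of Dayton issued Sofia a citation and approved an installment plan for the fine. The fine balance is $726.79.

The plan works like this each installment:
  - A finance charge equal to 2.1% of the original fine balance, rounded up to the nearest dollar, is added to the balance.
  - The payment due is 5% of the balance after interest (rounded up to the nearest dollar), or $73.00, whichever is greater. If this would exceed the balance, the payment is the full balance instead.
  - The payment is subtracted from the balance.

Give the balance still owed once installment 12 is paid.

$42.79

Installment 1: opening $726.79; interest $16.00 → $742.79; payment $73.00; balance $669.79
Installment 2: opening $669.79; interest $16.00 → $685.79; payment $73.00; balance $612.79
Installment 3: opening $612.79; interest $16.00 → $628.79; payment $73.00; balance $555.79
Installment 4: opening $555.79; interest $16.00 → $571.79; payment $73.00; balance $498.79
Installment 5: opening $498.79; interest $16.00 → $514.79; payment $73.00; balance $441.79
Installment 6: opening $441.79; interest $16.00 → $457.79; payment $73.00; balance $384.79
Installment 7: opening $384.79; interest $16.00 → $400.79; payment $73.00; balance $327.79
Installment 8: opening $327.79; interest $16.00 → $343.79; payment $73.00; balance $270.79
Installment 9: opening $270.79; interest $16.00 → $286.79; payment $73.00; balance $213.79
Installment 10: opening $213.79; interest $16.00 → $229.79; payment $73.00; balance $156.79
Installment 11: opening $156.79; interest $16.00 → $172.79; payment $73.00; balance $99.79
Installment 12: opening $99.79; interest $16.00 → $115.79; payment $73.00; balance $42.79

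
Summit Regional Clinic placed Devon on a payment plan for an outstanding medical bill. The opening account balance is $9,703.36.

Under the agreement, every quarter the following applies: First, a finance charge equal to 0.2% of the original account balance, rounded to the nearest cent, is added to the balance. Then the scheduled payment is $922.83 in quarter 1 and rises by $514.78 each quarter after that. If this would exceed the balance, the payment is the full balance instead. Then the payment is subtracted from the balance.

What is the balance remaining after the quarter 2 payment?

$7,381.74

# | Opening | Interest | Payment | End bal
1 | $9,703.36 | $19.41 | $922.83 | $8,799.94
2 | $8,799.94 | $19.41 | $1,437.61 | $7,381.74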